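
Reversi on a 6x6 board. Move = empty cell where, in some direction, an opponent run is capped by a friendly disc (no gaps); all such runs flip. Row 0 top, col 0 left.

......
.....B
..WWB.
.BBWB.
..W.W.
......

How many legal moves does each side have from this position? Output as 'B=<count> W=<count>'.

Answer: B=8 W=8

Derivation:
-- B to move --
(1,1): no bracket -> illegal
(1,2): flips 2 -> legal
(1,3): flips 1 -> legal
(1,4): flips 1 -> legal
(2,1): flips 2 -> legal
(3,5): no bracket -> illegal
(4,1): no bracket -> illegal
(4,3): no bracket -> illegal
(4,5): no bracket -> illegal
(5,1): flips 2 -> legal
(5,2): flips 1 -> legal
(5,3): flips 1 -> legal
(5,4): flips 1 -> legal
(5,5): no bracket -> illegal
B mobility = 8
-- W to move --
(0,4): no bracket -> illegal
(0,5): no bracket -> illegal
(1,3): no bracket -> illegal
(1,4): flips 2 -> legal
(2,0): flips 1 -> legal
(2,1): no bracket -> illegal
(2,5): flips 1 -> legal
(3,0): flips 2 -> legal
(3,5): flips 1 -> legal
(4,0): flips 1 -> legal
(4,1): flips 1 -> legal
(4,3): no bracket -> illegal
(4,5): flips 1 -> legal
W mobility = 8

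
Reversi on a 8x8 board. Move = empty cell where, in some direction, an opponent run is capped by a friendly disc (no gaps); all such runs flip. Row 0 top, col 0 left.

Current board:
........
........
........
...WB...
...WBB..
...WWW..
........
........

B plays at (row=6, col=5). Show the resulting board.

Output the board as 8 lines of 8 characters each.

Answer: ........
........
........
...WB...
...WBB..
...WWB..
.....B..
........

Derivation:
Place B at (6,5); scan 8 dirs for brackets.
Dir NW: opp run (5,4) (4,3), next='.' -> no flip
Dir N: opp run (5,5) capped by B -> flip
Dir NE: first cell '.' (not opp) -> no flip
Dir W: first cell '.' (not opp) -> no flip
Dir E: first cell '.' (not opp) -> no flip
Dir SW: first cell '.' (not opp) -> no flip
Dir S: first cell '.' (not opp) -> no flip
Dir SE: first cell '.' (not opp) -> no flip
All flips: (5,5)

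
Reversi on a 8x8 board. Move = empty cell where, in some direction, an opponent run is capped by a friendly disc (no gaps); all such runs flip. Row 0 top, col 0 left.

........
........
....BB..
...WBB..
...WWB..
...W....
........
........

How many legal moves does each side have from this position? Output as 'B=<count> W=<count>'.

-- B to move --
(2,2): no bracket -> illegal
(2,3): no bracket -> illegal
(3,2): flips 1 -> legal
(4,2): flips 3 -> legal
(5,2): flips 1 -> legal
(5,4): flips 1 -> legal
(5,5): no bracket -> illegal
(6,2): flips 2 -> legal
(6,3): no bracket -> illegal
(6,4): no bracket -> illegal
B mobility = 5
-- W to move --
(1,3): no bracket -> illegal
(1,4): flips 2 -> legal
(1,5): flips 1 -> legal
(1,6): flips 2 -> legal
(2,3): no bracket -> illegal
(2,6): flips 1 -> legal
(3,6): flips 2 -> legal
(4,6): flips 1 -> legal
(5,4): no bracket -> illegal
(5,5): no bracket -> illegal
(5,6): no bracket -> illegal
W mobility = 6

Answer: B=5 W=6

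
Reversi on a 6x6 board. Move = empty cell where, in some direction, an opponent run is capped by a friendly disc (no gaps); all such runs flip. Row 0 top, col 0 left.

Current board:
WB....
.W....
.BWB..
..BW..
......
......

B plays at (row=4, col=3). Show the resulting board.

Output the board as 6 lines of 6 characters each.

Place B at (4,3); scan 8 dirs for brackets.
Dir NW: first cell 'B' (not opp) -> no flip
Dir N: opp run (3,3) capped by B -> flip
Dir NE: first cell '.' (not opp) -> no flip
Dir W: first cell '.' (not opp) -> no flip
Dir E: first cell '.' (not opp) -> no flip
Dir SW: first cell '.' (not opp) -> no flip
Dir S: first cell '.' (not opp) -> no flip
Dir SE: first cell '.' (not opp) -> no flip
All flips: (3,3)

Answer: WB....
.W....
.BWB..
..BB..
...B..
......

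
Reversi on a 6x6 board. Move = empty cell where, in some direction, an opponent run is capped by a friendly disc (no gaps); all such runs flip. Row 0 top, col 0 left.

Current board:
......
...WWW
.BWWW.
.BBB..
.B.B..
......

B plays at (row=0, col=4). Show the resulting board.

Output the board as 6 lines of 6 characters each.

Place B at (0,4); scan 8 dirs for brackets.
Dir NW: edge -> no flip
Dir N: edge -> no flip
Dir NE: edge -> no flip
Dir W: first cell '.' (not opp) -> no flip
Dir E: first cell '.' (not opp) -> no flip
Dir SW: opp run (1,3) (2,2) capped by B -> flip
Dir S: opp run (1,4) (2,4), next='.' -> no flip
Dir SE: opp run (1,5), next=edge -> no flip
All flips: (1,3) (2,2)

Answer: ....B.
...BWW
.BBWW.
.BBB..
.B.B..
......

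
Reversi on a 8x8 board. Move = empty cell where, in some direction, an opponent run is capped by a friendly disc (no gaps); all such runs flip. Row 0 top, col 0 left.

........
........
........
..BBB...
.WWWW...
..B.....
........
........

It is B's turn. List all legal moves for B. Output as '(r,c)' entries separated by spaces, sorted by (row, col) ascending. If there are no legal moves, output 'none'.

Answer: (3,0) (5,0) (5,1) (5,3) (5,4) (5,5)

Derivation:
(3,0): flips 1 -> legal
(3,1): no bracket -> illegal
(3,5): no bracket -> illegal
(4,0): no bracket -> illegal
(4,5): no bracket -> illegal
(5,0): flips 1 -> legal
(5,1): flips 1 -> legal
(5,3): flips 1 -> legal
(5,4): flips 2 -> legal
(5,5): flips 1 -> legal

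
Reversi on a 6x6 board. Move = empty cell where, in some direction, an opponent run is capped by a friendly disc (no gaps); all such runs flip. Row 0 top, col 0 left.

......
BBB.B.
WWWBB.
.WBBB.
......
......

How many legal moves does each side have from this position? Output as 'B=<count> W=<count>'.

-- B to move --
(1,3): no bracket -> illegal
(3,0): flips 3 -> legal
(4,0): no bracket -> illegal
(4,1): flips 2 -> legal
(4,2): no bracket -> illegal
B mobility = 2
-- W to move --
(0,0): flips 2 -> legal
(0,1): flips 1 -> legal
(0,2): flips 2 -> legal
(0,3): flips 1 -> legal
(0,4): no bracket -> illegal
(0,5): no bracket -> illegal
(1,3): no bracket -> illegal
(1,5): no bracket -> illegal
(2,5): flips 2 -> legal
(3,5): flips 3 -> legal
(4,1): no bracket -> illegal
(4,2): flips 1 -> legal
(4,3): flips 1 -> legal
(4,4): flips 1 -> legal
(4,5): no bracket -> illegal
W mobility = 9

Answer: B=2 W=9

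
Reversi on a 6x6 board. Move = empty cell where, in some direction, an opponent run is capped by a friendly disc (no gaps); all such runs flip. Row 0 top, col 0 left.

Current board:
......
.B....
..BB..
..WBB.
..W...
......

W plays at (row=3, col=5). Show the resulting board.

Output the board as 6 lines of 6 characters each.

Answer: ......
.B....
..BB..
..WWWW
..W...
......

Derivation:
Place W at (3,5); scan 8 dirs for brackets.
Dir NW: first cell '.' (not opp) -> no flip
Dir N: first cell '.' (not opp) -> no flip
Dir NE: edge -> no flip
Dir W: opp run (3,4) (3,3) capped by W -> flip
Dir E: edge -> no flip
Dir SW: first cell '.' (not opp) -> no flip
Dir S: first cell '.' (not opp) -> no flip
Dir SE: edge -> no flip
All flips: (3,3) (3,4)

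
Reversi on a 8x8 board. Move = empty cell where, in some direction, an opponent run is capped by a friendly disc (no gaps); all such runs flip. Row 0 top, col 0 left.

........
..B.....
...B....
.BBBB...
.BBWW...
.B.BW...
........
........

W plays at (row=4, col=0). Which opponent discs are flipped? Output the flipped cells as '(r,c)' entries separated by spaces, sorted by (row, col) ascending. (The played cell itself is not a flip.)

Dir NW: edge -> no flip
Dir N: first cell '.' (not opp) -> no flip
Dir NE: opp run (3,1), next='.' -> no flip
Dir W: edge -> no flip
Dir E: opp run (4,1) (4,2) capped by W -> flip
Dir SW: edge -> no flip
Dir S: first cell '.' (not opp) -> no flip
Dir SE: opp run (5,1), next='.' -> no flip

Answer: (4,1) (4,2)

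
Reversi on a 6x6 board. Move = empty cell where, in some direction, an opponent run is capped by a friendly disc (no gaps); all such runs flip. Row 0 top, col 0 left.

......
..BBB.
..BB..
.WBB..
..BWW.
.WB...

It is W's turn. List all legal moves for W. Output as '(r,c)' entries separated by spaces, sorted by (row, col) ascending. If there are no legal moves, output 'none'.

(0,1): no bracket -> illegal
(0,2): no bracket -> illegal
(0,3): flips 3 -> legal
(0,4): flips 2 -> legal
(0,5): no bracket -> illegal
(1,1): flips 2 -> legal
(1,5): no bracket -> illegal
(2,1): flips 1 -> legal
(2,4): flips 2 -> legal
(2,5): no bracket -> illegal
(3,4): flips 2 -> legal
(4,1): flips 1 -> legal
(5,3): flips 2 -> legal

Answer: (0,3) (0,4) (1,1) (2,1) (2,4) (3,4) (4,1) (5,3)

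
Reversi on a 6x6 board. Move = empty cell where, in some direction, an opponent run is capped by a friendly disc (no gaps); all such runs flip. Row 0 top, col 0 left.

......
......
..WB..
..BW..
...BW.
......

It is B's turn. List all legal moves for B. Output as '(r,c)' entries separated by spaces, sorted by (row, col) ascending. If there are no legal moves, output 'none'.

(1,1): no bracket -> illegal
(1,2): flips 1 -> legal
(1,3): no bracket -> illegal
(2,1): flips 1 -> legal
(2,4): no bracket -> illegal
(3,1): no bracket -> illegal
(3,4): flips 1 -> legal
(3,5): no bracket -> illegal
(4,2): no bracket -> illegal
(4,5): flips 1 -> legal
(5,3): no bracket -> illegal
(5,4): no bracket -> illegal
(5,5): no bracket -> illegal

Answer: (1,2) (2,1) (3,4) (4,5)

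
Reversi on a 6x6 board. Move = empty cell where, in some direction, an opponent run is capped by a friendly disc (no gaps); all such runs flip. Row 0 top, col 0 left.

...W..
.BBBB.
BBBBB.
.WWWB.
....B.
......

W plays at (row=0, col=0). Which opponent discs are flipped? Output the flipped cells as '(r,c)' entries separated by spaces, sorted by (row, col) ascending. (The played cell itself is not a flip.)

Dir NW: edge -> no flip
Dir N: edge -> no flip
Dir NE: edge -> no flip
Dir W: edge -> no flip
Dir E: first cell '.' (not opp) -> no flip
Dir SW: edge -> no flip
Dir S: first cell '.' (not opp) -> no flip
Dir SE: opp run (1,1) (2,2) capped by W -> flip

Answer: (1,1) (2,2)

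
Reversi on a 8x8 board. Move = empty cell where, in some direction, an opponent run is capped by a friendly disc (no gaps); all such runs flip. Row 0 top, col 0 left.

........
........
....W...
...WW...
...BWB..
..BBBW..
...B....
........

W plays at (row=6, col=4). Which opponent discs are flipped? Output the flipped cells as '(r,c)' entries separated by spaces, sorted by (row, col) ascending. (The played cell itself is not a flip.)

Dir NW: opp run (5,3), next='.' -> no flip
Dir N: opp run (5,4) capped by W -> flip
Dir NE: first cell 'W' (not opp) -> no flip
Dir W: opp run (6,3), next='.' -> no flip
Dir E: first cell '.' (not opp) -> no flip
Dir SW: first cell '.' (not opp) -> no flip
Dir S: first cell '.' (not opp) -> no flip
Dir SE: first cell '.' (not opp) -> no flip

Answer: (5,4)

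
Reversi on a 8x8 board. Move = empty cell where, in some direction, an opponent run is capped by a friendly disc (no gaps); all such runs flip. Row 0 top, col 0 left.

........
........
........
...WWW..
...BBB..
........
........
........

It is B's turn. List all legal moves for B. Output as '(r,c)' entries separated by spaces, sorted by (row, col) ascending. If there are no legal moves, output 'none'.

(2,2): flips 1 -> legal
(2,3): flips 2 -> legal
(2,4): flips 1 -> legal
(2,5): flips 2 -> legal
(2,6): flips 1 -> legal
(3,2): no bracket -> illegal
(3,6): no bracket -> illegal
(4,2): no bracket -> illegal
(4,6): no bracket -> illegal

Answer: (2,2) (2,3) (2,4) (2,5) (2,6)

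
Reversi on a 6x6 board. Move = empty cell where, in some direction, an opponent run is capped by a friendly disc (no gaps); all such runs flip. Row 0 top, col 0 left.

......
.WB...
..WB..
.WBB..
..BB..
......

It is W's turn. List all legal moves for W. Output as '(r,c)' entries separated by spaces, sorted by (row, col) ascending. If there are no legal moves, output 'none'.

(0,1): no bracket -> illegal
(0,2): flips 1 -> legal
(0,3): no bracket -> illegal
(1,3): flips 1 -> legal
(1,4): no bracket -> illegal
(2,1): no bracket -> illegal
(2,4): flips 1 -> legal
(3,4): flips 2 -> legal
(4,1): no bracket -> illegal
(4,4): flips 1 -> legal
(5,1): no bracket -> illegal
(5,2): flips 2 -> legal
(5,3): flips 1 -> legal
(5,4): no bracket -> illegal

Answer: (0,2) (1,3) (2,4) (3,4) (4,4) (5,2) (5,3)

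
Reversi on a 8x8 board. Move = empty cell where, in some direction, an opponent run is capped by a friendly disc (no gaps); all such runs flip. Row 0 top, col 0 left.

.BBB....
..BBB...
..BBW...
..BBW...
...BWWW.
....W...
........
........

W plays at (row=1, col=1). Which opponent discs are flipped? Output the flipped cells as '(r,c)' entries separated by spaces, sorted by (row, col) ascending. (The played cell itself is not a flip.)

Answer: (2,2) (3,3)

Derivation:
Dir NW: first cell '.' (not opp) -> no flip
Dir N: opp run (0,1), next=edge -> no flip
Dir NE: opp run (0,2), next=edge -> no flip
Dir W: first cell '.' (not opp) -> no flip
Dir E: opp run (1,2) (1,3) (1,4), next='.' -> no flip
Dir SW: first cell '.' (not opp) -> no flip
Dir S: first cell '.' (not opp) -> no flip
Dir SE: opp run (2,2) (3,3) capped by W -> flip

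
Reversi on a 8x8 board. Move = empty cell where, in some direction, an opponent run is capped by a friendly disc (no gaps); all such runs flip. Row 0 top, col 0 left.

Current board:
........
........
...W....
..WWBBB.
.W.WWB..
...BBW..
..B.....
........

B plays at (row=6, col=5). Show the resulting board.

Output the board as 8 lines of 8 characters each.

Place B at (6,5); scan 8 dirs for brackets.
Dir NW: first cell 'B' (not opp) -> no flip
Dir N: opp run (5,5) capped by B -> flip
Dir NE: first cell '.' (not opp) -> no flip
Dir W: first cell '.' (not opp) -> no flip
Dir E: first cell '.' (not opp) -> no flip
Dir SW: first cell '.' (not opp) -> no flip
Dir S: first cell '.' (not opp) -> no flip
Dir SE: first cell '.' (not opp) -> no flip
All flips: (5,5)

Answer: ........
........
...W....
..WWBBB.
.W.WWB..
...BBB..
..B..B..
........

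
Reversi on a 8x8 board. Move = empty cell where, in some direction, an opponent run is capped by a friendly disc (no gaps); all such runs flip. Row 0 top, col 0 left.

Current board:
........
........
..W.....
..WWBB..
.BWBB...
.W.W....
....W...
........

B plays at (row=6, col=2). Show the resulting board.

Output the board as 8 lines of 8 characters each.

Place B at (6,2); scan 8 dirs for brackets.
Dir NW: opp run (5,1), next='.' -> no flip
Dir N: first cell '.' (not opp) -> no flip
Dir NE: opp run (5,3) capped by B -> flip
Dir W: first cell '.' (not opp) -> no flip
Dir E: first cell '.' (not opp) -> no flip
Dir SW: first cell '.' (not opp) -> no flip
Dir S: first cell '.' (not opp) -> no flip
Dir SE: first cell '.' (not opp) -> no flip
All flips: (5,3)

Answer: ........
........
..W.....
..WWBB..
.BWBB...
.W.B....
..B.W...
........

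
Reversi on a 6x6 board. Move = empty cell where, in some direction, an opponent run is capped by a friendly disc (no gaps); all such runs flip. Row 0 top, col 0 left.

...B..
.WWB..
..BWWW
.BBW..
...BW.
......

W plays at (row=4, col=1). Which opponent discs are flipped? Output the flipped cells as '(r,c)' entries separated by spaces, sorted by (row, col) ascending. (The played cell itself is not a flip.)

Answer: (3,2)

Derivation:
Dir NW: first cell '.' (not opp) -> no flip
Dir N: opp run (3,1), next='.' -> no flip
Dir NE: opp run (3,2) capped by W -> flip
Dir W: first cell '.' (not opp) -> no flip
Dir E: first cell '.' (not opp) -> no flip
Dir SW: first cell '.' (not opp) -> no flip
Dir S: first cell '.' (not opp) -> no flip
Dir SE: first cell '.' (not opp) -> no flip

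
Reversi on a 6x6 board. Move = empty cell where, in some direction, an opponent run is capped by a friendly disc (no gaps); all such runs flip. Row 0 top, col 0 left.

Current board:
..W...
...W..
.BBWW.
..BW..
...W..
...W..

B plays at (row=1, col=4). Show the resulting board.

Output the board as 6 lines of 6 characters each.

Place B at (1,4); scan 8 dirs for brackets.
Dir NW: first cell '.' (not opp) -> no flip
Dir N: first cell '.' (not opp) -> no flip
Dir NE: first cell '.' (not opp) -> no flip
Dir W: opp run (1,3), next='.' -> no flip
Dir E: first cell '.' (not opp) -> no flip
Dir SW: opp run (2,3) capped by B -> flip
Dir S: opp run (2,4), next='.' -> no flip
Dir SE: first cell '.' (not opp) -> no flip
All flips: (2,3)

Answer: ..W...
...WB.
.BBBW.
..BW..
...W..
...W..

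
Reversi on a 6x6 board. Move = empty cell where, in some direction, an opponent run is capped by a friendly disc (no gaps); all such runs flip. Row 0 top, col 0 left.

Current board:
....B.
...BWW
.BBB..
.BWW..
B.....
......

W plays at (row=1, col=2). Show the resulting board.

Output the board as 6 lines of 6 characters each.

Place W at (1,2); scan 8 dirs for brackets.
Dir NW: first cell '.' (not opp) -> no flip
Dir N: first cell '.' (not opp) -> no flip
Dir NE: first cell '.' (not opp) -> no flip
Dir W: first cell '.' (not opp) -> no flip
Dir E: opp run (1,3) capped by W -> flip
Dir SW: opp run (2,1), next='.' -> no flip
Dir S: opp run (2,2) capped by W -> flip
Dir SE: opp run (2,3), next='.' -> no flip
All flips: (1,3) (2,2)

Answer: ....B.
..WWWW
.BWB..
.BWW..
B.....
......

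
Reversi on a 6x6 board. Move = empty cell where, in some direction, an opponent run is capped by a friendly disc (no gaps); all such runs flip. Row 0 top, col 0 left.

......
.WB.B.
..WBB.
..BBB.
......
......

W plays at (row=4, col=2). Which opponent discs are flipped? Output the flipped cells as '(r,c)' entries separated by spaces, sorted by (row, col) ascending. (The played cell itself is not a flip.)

Answer: (3,2)

Derivation:
Dir NW: first cell '.' (not opp) -> no flip
Dir N: opp run (3,2) capped by W -> flip
Dir NE: opp run (3,3) (2,4), next='.' -> no flip
Dir W: first cell '.' (not opp) -> no flip
Dir E: first cell '.' (not opp) -> no flip
Dir SW: first cell '.' (not opp) -> no flip
Dir S: first cell '.' (not opp) -> no flip
Dir SE: first cell '.' (not opp) -> no flip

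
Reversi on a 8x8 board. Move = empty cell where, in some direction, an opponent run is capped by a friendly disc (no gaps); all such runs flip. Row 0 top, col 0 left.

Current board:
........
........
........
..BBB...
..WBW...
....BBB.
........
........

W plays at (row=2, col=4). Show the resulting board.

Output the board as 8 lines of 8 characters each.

Place W at (2,4); scan 8 dirs for brackets.
Dir NW: first cell '.' (not opp) -> no flip
Dir N: first cell '.' (not opp) -> no flip
Dir NE: first cell '.' (not opp) -> no flip
Dir W: first cell '.' (not opp) -> no flip
Dir E: first cell '.' (not opp) -> no flip
Dir SW: opp run (3,3) capped by W -> flip
Dir S: opp run (3,4) capped by W -> flip
Dir SE: first cell '.' (not opp) -> no flip
All flips: (3,3) (3,4)

Answer: ........
........
....W...
..BWW...
..WBW...
....BBB.
........
........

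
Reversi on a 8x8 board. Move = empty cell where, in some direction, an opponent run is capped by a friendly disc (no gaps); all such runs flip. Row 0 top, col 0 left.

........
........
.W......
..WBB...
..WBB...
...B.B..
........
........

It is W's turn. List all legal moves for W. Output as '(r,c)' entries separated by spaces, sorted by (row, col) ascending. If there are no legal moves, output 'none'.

(2,2): no bracket -> illegal
(2,3): no bracket -> illegal
(2,4): flips 1 -> legal
(2,5): no bracket -> illegal
(3,5): flips 2 -> legal
(4,5): flips 2 -> legal
(4,6): no bracket -> illegal
(5,2): no bracket -> illegal
(5,4): flips 1 -> legal
(5,6): no bracket -> illegal
(6,2): no bracket -> illegal
(6,3): no bracket -> illegal
(6,4): flips 1 -> legal
(6,5): no bracket -> illegal
(6,6): no bracket -> illegal

Answer: (2,4) (3,5) (4,5) (5,4) (6,4)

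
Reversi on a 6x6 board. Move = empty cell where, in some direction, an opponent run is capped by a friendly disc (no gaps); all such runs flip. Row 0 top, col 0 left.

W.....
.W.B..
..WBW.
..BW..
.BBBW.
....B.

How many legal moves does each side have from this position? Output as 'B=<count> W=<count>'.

Answer: B=8 W=8

Derivation:
-- B to move --
(0,1): no bracket -> illegal
(0,2): no bracket -> illegal
(1,0): no bracket -> illegal
(1,2): flips 1 -> legal
(1,4): no bracket -> illegal
(1,5): flips 2 -> legal
(2,0): no bracket -> illegal
(2,1): flips 1 -> legal
(2,5): flips 1 -> legal
(3,1): flips 1 -> legal
(3,4): flips 2 -> legal
(3,5): flips 1 -> legal
(4,5): flips 1 -> legal
(5,3): no bracket -> illegal
(5,5): no bracket -> illegal
B mobility = 8
-- W to move --
(0,2): flips 1 -> legal
(0,3): flips 2 -> legal
(0,4): flips 1 -> legal
(1,2): no bracket -> illegal
(1,4): no bracket -> illegal
(2,1): no bracket -> illegal
(3,0): no bracket -> illegal
(3,1): flips 1 -> legal
(3,4): no bracket -> illegal
(4,0): flips 3 -> legal
(4,5): no bracket -> illegal
(5,0): no bracket -> illegal
(5,1): flips 1 -> legal
(5,2): flips 2 -> legal
(5,3): flips 1 -> legal
(5,5): no bracket -> illegal
W mobility = 8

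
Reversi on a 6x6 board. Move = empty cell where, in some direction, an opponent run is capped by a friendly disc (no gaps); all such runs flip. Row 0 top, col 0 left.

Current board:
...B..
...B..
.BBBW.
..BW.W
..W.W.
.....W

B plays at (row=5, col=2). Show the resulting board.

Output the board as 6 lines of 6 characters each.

Place B at (5,2); scan 8 dirs for brackets.
Dir NW: first cell '.' (not opp) -> no flip
Dir N: opp run (4,2) capped by B -> flip
Dir NE: first cell '.' (not opp) -> no flip
Dir W: first cell '.' (not opp) -> no flip
Dir E: first cell '.' (not opp) -> no flip
Dir SW: edge -> no flip
Dir S: edge -> no flip
Dir SE: edge -> no flip
All flips: (4,2)

Answer: ...B..
...B..
.BBBW.
..BW.W
..B.W.
..B..W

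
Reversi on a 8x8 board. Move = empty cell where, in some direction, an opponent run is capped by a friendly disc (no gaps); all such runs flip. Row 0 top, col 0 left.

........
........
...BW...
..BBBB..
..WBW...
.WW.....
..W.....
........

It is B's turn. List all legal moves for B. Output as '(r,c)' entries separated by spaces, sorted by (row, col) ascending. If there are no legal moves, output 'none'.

(1,3): flips 1 -> legal
(1,4): flips 1 -> legal
(1,5): flips 1 -> legal
(2,5): flips 1 -> legal
(3,1): no bracket -> illegal
(4,0): no bracket -> illegal
(4,1): flips 1 -> legal
(4,5): flips 1 -> legal
(5,0): no bracket -> illegal
(5,3): flips 1 -> legal
(5,4): flips 1 -> legal
(5,5): flips 1 -> legal
(6,0): flips 2 -> legal
(6,1): flips 1 -> legal
(6,3): no bracket -> illegal
(7,1): no bracket -> illegal
(7,2): flips 3 -> legal
(7,3): no bracket -> illegal

Answer: (1,3) (1,4) (1,5) (2,5) (4,1) (4,5) (5,3) (5,4) (5,5) (6,0) (6,1) (7,2)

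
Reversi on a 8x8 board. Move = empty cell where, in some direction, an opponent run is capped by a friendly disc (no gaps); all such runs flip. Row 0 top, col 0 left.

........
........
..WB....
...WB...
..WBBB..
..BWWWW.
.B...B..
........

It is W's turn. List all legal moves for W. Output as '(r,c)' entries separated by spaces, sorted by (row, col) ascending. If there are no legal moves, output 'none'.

(1,2): flips 3 -> legal
(1,3): flips 1 -> legal
(1,4): no bracket -> illegal
(2,4): flips 3 -> legal
(2,5): no bracket -> illegal
(3,2): flips 1 -> legal
(3,5): flips 3 -> legal
(3,6): flips 1 -> legal
(4,1): no bracket -> illegal
(4,6): flips 3 -> legal
(5,0): no bracket -> illegal
(5,1): flips 1 -> legal
(6,0): no bracket -> illegal
(6,2): flips 1 -> legal
(6,3): no bracket -> illegal
(6,4): no bracket -> illegal
(6,6): no bracket -> illegal
(7,0): no bracket -> illegal
(7,1): no bracket -> illegal
(7,2): no bracket -> illegal
(7,4): flips 1 -> legal
(7,5): flips 1 -> legal
(7,6): flips 1 -> legal

Answer: (1,2) (1,3) (2,4) (3,2) (3,5) (3,6) (4,6) (5,1) (6,2) (7,4) (7,5) (7,6)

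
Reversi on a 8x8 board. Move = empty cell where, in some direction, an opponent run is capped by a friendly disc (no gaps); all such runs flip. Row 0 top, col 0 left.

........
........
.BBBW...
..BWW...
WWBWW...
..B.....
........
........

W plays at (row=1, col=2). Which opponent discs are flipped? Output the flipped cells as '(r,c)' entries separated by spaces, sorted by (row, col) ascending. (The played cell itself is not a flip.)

Dir NW: first cell '.' (not opp) -> no flip
Dir N: first cell '.' (not opp) -> no flip
Dir NE: first cell '.' (not opp) -> no flip
Dir W: first cell '.' (not opp) -> no flip
Dir E: first cell '.' (not opp) -> no flip
Dir SW: opp run (2,1), next='.' -> no flip
Dir S: opp run (2,2) (3,2) (4,2) (5,2), next='.' -> no flip
Dir SE: opp run (2,3) capped by W -> flip

Answer: (2,3)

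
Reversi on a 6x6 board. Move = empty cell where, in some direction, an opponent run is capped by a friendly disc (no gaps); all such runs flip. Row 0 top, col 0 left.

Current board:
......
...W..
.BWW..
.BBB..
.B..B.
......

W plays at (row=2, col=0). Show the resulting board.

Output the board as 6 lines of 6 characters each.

Answer: ......
...W..
WWWW..
.BBB..
.B..B.
......

Derivation:
Place W at (2,0); scan 8 dirs for brackets.
Dir NW: edge -> no flip
Dir N: first cell '.' (not opp) -> no flip
Dir NE: first cell '.' (not opp) -> no flip
Dir W: edge -> no flip
Dir E: opp run (2,1) capped by W -> flip
Dir SW: edge -> no flip
Dir S: first cell '.' (not opp) -> no flip
Dir SE: opp run (3,1), next='.' -> no flip
All flips: (2,1)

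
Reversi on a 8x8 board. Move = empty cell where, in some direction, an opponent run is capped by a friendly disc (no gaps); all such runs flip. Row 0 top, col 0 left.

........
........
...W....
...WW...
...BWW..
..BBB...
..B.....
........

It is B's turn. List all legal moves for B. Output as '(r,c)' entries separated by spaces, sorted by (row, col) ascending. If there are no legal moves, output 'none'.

(1,2): no bracket -> illegal
(1,3): flips 2 -> legal
(1,4): no bracket -> illegal
(2,2): no bracket -> illegal
(2,4): flips 2 -> legal
(2,5): flips 1 -> legal
(3,2): no bracket -> illegal
(3,5): flips 1 -> legal
(3,6): flips 1 -> legal
(4,2): no bracket -> illegal
(4,6): flips 2 -> legal
(5,5): no bracket -> illegal
(5,6): no bracket -> illegal

Answer: (1,3) (2,4) (2,5) (3,5) (3,6) (4,6)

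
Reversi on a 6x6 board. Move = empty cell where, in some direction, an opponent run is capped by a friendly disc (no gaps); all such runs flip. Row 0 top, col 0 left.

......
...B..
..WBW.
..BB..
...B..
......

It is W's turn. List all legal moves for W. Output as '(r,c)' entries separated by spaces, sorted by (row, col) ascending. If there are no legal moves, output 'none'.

Answer: (0,2) (0,4) (4,2) (4,4)

Derivation:
(0,2): flips 1 -> legal
(0,3): no bracket -> illegal
(0,4): flips 1 -> legal
(1,2): no bracket -> illegal
(1,4): no bracket -> illegal
(2,1): no bracket -> illegal
(3,1): no bracket -> illegal
(3,4): no bracket -> illegal
(4,1): no bracket -> illegal
(4,2): flips 2 -> legal
(4,4): flips 1 -> legal
(5,2): no bracket -> illegal
(5,3): no bracket -> illegal
(5,4): no bracket -> illegal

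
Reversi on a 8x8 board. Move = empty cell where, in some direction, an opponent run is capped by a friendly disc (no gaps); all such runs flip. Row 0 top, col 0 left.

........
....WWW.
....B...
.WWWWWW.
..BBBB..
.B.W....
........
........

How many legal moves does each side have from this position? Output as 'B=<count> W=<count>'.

-- B to move --
(0,3): no bracket -> illegal
(0,4): flips 1 -> legal
(0,5): no bracket -> illegal
(0,6): flips 1 -> legal
(0,7): no bracket -> illegal
(1,3): no bracket -> illegal
(1,7): no bracket -> illegal
(2,0): flips 1 -> legal
(2,1): flips 1 -> legal
(2,2): flips 2 -> legal
(2,3): flips 2 -> legal
(2,5): flips 2 -> legal
(2,6): flips 1 -> legal
(2,7): flips 1 -> legal
(3,0): no bracket -> illegal
(3,7): no bracket -> illegal
(4,0): no bracket -> illegal
(4,1): no bracket -> illegal
(4,6): flips 1 -> legal
(4,7): no bracket -> illegal
(5,2): no bracket -> illegal
(5,4): no bracket -> illegal
(6,2): flips 1 -> legal
(6,3): flips 1 -> legal
(6,4): flips 1 -> legal
B mobility = 13
-- W to move --
(1,3): flips 1 -> legal
(2,3): no bracket -> illegal
(2,5): no bracket -> illegal
(4,0): no bracket -> illegal
(4,1): no bracket -> illegal
(4,6): no bracket -> illegal
(5,0): no bracket -> illegal
(5,2): flips 2 -> legal
(5,4): flips 3 -> legal
(5,5): flips 2 -> legal
(5,6): flips 1 -> legal
(6,0): flips 2 -> legal
(6,1): no bracket -> illegal
(6,2): no bracket -> illegal
W mobility = 6

Answer: B=13 W=6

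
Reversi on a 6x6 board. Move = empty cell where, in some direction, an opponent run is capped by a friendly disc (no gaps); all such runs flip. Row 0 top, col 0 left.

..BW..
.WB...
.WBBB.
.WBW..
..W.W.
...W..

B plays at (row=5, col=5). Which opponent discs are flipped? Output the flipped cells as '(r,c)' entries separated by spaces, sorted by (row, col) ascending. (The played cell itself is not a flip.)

Answer: (3,3) (4,4)

Derivation:
Dir NW: opp run (4,4) (3,3) capped by B -> flip
Dir N: first cell '.' (not opp) -> no flip
Dir NE: edge -> no flip
Dir W: first cell '.' (not opp) -> no flip
Dir E: edge -> no flip
Dir SW: edge -> no flip
Dir S: edge -> no flip
Dir SE: edge -> no flip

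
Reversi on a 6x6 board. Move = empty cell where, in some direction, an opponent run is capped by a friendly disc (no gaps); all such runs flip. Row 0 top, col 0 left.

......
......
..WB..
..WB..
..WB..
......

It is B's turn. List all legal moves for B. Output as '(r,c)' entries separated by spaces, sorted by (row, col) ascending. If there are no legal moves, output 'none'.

(1,1): flips 1 -> legal
(1,2): no bracket -> illegal
(1,3): no bracket -> illegal
(2,1): flips 2 -> legal
(3,1): flips 1 -> legal
(4,1): flips 2 -> legal
(5,1): flips 1 -> legal
(5,2): no bracket -> illegal
(5,3): no bracket -> illegal

Answer: (1,1) (2,1) (3,1) (4,1) (5,1)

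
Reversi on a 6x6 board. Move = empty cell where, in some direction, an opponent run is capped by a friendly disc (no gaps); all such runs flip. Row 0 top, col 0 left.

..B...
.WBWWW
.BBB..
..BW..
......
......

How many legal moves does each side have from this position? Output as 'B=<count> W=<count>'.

Answer: B=11 W=2

Derivation:
-- B to move --
(0,0): flips 1 -> legal
(0,1): flips 1 -> legal
(0,3): flips 1 -> legal
(0,4): flips 1 -> legal
(0,5): flips 1 -> legal
(1,0): flips 1 -> legal
(2,0): flips 1 -> legal
(2,4): flips 1 -> legal
(2,5): no bracket -> illegal
(3,4): flips 1 -> legal
(4,2): no bracket -> illegal
(4,3): flips 1 -> legal
(4,4): flips 1 -> legal
B mobility = 11
-- W to move --
(0,1): no bracket -> illegal
(0,3): no bracket -> illegal
(1,0): no bracket -> illegal
(2,0): no bracket -> illegal
(2,4): no bracket -> illegal
(3,0): no bracket -> illegal
(3,1): flips 3 -> legal
(3,4): no bracket -> illegal
(4,1): flips 2 -> legal
(4,2): no bracket -> illegal
(4,3): no bracket -> illegal
W mobility = 2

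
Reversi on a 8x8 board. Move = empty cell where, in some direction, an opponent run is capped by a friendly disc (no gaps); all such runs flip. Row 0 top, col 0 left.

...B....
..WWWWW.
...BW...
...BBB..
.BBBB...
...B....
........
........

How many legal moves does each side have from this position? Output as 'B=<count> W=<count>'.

-- B to move --
(0,1): flips 1 -> legal
(0,2): flips 2 -> legal
(0,4): flips 2 -> legal
(0,5): flips 1 -> legal
(0,6): flips 2 -> legal
(0,7): no bracket -> illegal
(1,1): no bracket -> illegal
(1,7): no bracket -> illegal
(2,1): flips 1 -> legal
(2,2): no bracket -> illegal
(2,5): flips 2 -> legal
(2,6): no bracket -> illegal
(2,7): no bracket -> illegal
B mobility = 7
-- W to move --
(0,2): no bracket -> illegal
(0,4): no bracket -> illegal
(2,2): flips 1 -> legal
(2,5): no bracket -> illegal
(2,6): no bracket -> illegal
(3,0): no bracket -> illegal
(3,1): no bracket -> illegal
(3,2): flips 1 -> legal
(3,6): no bracket -> illegal
(4,0): no bracket -> illegal
(4,5): flips 2 -> legal
(4,6): flips 1 -> legal
(5,0): no bracket -> illegal
(5,1): flips 2 -> legal
(5,2): no bracket -> illegal
(5,4): flips 2 -> legal
(5,5): no bracket -> illegal
(6,2): no bracket -> illegal
(6,3): flips 4 -> legal
(6,4): no bracket -> illegal
W mobility = 7

Answer: B=7 W=7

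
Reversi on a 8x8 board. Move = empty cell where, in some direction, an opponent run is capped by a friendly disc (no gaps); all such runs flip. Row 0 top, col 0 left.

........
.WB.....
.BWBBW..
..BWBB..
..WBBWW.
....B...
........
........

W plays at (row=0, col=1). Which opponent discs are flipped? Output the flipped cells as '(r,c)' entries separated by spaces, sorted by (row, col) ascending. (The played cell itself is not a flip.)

Answer: (1,2) (2,3) (3,4)

Derivation:
Dir NW: edge -> no flip
Dir N: edge -> no flip
Dir NE: edge -> no flip
Dir W: first cell '.' (not opp) -> no flip
Dir E: first cell '.' (not opp) -> no flip
Dir SW: first cell '.' (not opp) -> no flip
Dir S: first cell 'W' (not opp) -> no flip
Dir SE: opp run (1,2) (2,3) (3,4) capped by W -> flip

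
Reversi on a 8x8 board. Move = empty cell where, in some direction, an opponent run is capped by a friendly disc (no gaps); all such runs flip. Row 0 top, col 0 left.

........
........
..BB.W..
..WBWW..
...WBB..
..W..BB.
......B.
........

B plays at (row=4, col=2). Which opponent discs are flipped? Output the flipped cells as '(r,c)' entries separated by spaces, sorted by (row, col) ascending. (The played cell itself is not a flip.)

Dir NW: first cell '.' (not opp) -> no flip
Dir N: opp run (3,2) capped by B -> flip
Dir NE: first cell 'B' (not opp) -> no flip
Dir W: first cell '.' (not opp) -> no flip
Dir E: opp run (4,3) capped by B -> flip
Dir SW: first cell '.' (not opp) -> no flip
Dir S: opp run (5,2), next='.' -> no flip
Dir SE: first cell '.' (not opp) -> no flip

Answer: (3,2) (4,3)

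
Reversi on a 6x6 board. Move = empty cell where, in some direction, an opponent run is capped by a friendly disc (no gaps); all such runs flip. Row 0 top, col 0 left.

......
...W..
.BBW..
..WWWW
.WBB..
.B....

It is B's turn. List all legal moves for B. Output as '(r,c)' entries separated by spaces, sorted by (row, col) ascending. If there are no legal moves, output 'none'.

(0,2): no bracket -> illegal
(0,3): flips 3 -> legal
(0,4): flips 1 -> legal
(1,2): no bracket -> illegal
(1,4): no bracket -> illegal
(2,4): flips 2 -> legal
(2,5): flips 1 -> legal
(3,0): no bracket -> illegal
(3,1): flips 1 -> legal
(4,0): flips 1 -> legal
(4,4): flips 1 -> legal
(4,5): no bracket -> illegal
(5,0): no bracket -> illegal
(5,2): no bracket -> illegal

Answer: (0,3) (0,4) (2,4) (2,5) (3,1) (4,0) (4,4)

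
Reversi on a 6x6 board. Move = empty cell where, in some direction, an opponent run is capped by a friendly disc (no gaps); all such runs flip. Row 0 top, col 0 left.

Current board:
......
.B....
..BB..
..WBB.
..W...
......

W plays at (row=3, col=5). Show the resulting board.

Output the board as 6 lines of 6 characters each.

Answer: ......
.B....
..BB..
..WWWW
..W...
......

Derivation:
Place W at (3,5); scan 8 dirs for brackets.
Dir NW: first cell '.' (not opp) -> no flip
Dir N: first cell '.' (not opp) -> no flip
Dir NE: edge -> no flip
Dir W: opp run (3,4) (3,3) capped by W -> flip
Dir E: edge -> no flip
Dir SW: first cell '.' (not opp) -> no flip
Dir S: first cell '.' (not opp) -> no flip
Dir SE: edge -> no flip
All flips: (3,3) (3,4)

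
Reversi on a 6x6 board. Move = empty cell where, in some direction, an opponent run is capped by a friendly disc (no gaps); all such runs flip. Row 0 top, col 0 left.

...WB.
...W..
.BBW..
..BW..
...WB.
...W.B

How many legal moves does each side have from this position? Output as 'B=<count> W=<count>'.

-- B to move --
(0,2): flips 1 -> legal
(1,2): no bracket -> illegal
(1,4): flips 1 -> legal
(2,4): flips 1 -> legal
(3,4): flips 1 -> legal
(4,2): flips 1 -> legal
(5,2): no bracket -> illegal
(5,4): flips 1 -> legal
B mobility = 6
-- W to move --
(0,5): flips 1 -> legal
(1,0): flips 2 -> legal
(1,1): flips 1 -> legal
(1,2): no bracket -> illegal
(1,4): no bracket -> illegal
(1,5): no bracket -> illegal
(2,0): flips 2 -> legal
(3,0): no bracket -> illegal
(3,1): flips 2 -> legal
(3,4): no bracket -> illegal
(3,5): flips 1 -> legal
(4,1): flips 1 -> legal
(4,2): no bracket -> illegal
(4,5): flips 1 -> legal
(5,4): no bracket -> illegal
W mobility = 8

Answer: B=6 W=8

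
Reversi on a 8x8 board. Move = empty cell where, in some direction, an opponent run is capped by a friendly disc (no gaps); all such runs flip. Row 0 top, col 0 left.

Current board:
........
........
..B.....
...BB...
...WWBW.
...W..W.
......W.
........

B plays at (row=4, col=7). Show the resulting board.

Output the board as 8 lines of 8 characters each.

Place B at (4,7); scan 8 dirs for brackets.
Dir NW: first cell '.' (not opp) -> no flip
Dir N: first cell '.' (not opp) -> no flip
Dir NE: edge -> no flip
Dir W: opp run (4,6) capped by B -> flip
Dir E: edge -> no flip
Dir SW: opp run (5,6), next='.' -> no flip
Dir S: first cell '.' (not opp) -> no flip
Dir SE: edge -> no flip
All flips: (4,6)

Answer: ........
........
..B.....
...BB...
...WWBBB
...W..W.
......W.
........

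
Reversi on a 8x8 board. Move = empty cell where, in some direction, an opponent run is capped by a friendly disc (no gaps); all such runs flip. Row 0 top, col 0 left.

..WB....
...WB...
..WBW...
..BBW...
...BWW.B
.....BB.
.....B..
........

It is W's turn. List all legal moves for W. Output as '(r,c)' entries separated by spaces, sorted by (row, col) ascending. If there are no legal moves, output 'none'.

Answer: (0,4) (1,2) (1,5) (3,1) (4,2) (5,2) (5,3) (6,6) (6,7) (7,5)

Derivation:
(0,4): flips 2 -> legal
(0,5): no bracket -> illegal
(1,2): flips 1 -> legal
(1,5): flips 1 -> legal
(2,1): no bracket -> illegal
(2,5): no bracket -> illegal
(3,1): flips 2 -> legal
(3,6): no bracket -> illegal
(3,7): no bracket -> illegal
(4,1): no bracket -> illegal
(4,2): flips 3 -> legal
(4,6): no bracket -> illegal
(5,2): flips 1 -> legal
(5,3): flips 3 -> legal
(5,4): no bracket -> illegal
(5,7): no bracket -> illegal
(6,4): no bracket -> illegal
(6,6): flips 1 -> legal
(6,7): flips 1 -> legal
(7,4): no bracket -> illegal
(7,5): flips 2 -> legal
(7,6): no bracket -> illegal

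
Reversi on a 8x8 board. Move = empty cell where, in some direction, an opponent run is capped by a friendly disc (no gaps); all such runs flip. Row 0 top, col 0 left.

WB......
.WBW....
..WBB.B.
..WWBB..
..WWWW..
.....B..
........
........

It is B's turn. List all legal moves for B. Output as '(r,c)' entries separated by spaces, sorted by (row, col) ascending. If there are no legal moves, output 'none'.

Answer: (0,2) (0,3) (1,0) (1,4) (2,1) (3,1) (4,1) (5,1) (5,2) (5,3) (5,4) (5,6)

Derivation:
(0,2): flips 1 -> legal
(0,3): flips 1 -> legal
(0,4): no bracket -> illegal
(1,0): flips 1 -> legal
(1,4): flips 1 -> legal
(2,0): no bracket -> illegal
(2,1): flips 2 -> legal
(3,1): flips 2 -> legal
(3,6): no bracket -> illegal
(4,1): flips 1 -> legal
(4,6): no bracket -> illegal
(5,1): flips 2 -> legal
(5,2): flips 4 -> legal
(5,3): flips 3 -> legal
(5,4): flips 1 -> legal
(5,6): flips 1 -> legal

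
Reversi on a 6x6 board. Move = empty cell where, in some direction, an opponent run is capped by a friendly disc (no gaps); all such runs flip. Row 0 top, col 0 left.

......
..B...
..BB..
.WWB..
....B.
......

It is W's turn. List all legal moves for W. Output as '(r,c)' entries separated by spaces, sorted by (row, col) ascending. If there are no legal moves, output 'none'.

(0,1): no bracket -> illegal
(0,2): flips 2 -> legal
(0,3): no bracket -> illegal
(1,1): no bracket -> illegal
(1,3): flips 1 -> legal
(1,4): flips 1 -> legal
(2,1): no bracket -> illegal
(2,4): no bracket -> illegal
(3,4): flips 1 -> legal
(3,5): no bracket -> illegal
(4,2): no bracket -> illegal
(4,3): no bracket -> illegal
(4,5): no bracket -> illegal
(5,3): no bracket -> illegal
(5,4): no bracket -> illegal
(5,5): no bracket -> illegal

Answer: (0,2) (1,3) (1,4) (3,4)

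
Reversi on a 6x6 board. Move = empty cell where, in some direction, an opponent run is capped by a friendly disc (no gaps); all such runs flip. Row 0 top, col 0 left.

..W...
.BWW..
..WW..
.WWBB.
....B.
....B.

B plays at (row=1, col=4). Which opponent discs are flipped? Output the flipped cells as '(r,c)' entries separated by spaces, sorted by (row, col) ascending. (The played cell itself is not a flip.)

Dir NW: first cell '.' (not opp) -> no flip
Dir N: first cell '.' (not opp) -> no flip
Dir NE: first cell '.' (not opp) -> no flip
Dir W: opp run (1,3) (1,2) capped by B -> flip
Dir E: first cell '.' (not opp) -> no flip
Dir SW: opp run (2,3) (3,2), next='.' -> no flip
Dir S: first cell '.' (not opp) -> no flip
Dir SE: first cell '.' (not opp) -> no flip

Answer: (1,2) (1,3)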